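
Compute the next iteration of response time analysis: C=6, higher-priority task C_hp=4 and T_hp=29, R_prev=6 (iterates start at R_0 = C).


R_next = C + ceil(R_prev / T_hp) * C_hp
ceil(6 / 29) = ceil(0.2069) = 1
Interference = 1 * 4 = 4
R_next = 6 + 4 = 10

10


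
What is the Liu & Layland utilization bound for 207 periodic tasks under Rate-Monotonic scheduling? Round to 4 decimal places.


Compute 2^(1/207) = 1.0033541497
Subtract 1: 1.0033541497 - 1 = 0.0033541497
Multiply by n: 207 * 0.0033541497 = 0.6943089879
Round to 4 dp: 0.6943

0.6943


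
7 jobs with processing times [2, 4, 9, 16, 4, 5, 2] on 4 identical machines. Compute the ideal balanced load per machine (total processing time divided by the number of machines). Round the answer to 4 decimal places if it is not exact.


Total processing time = 2 + 4 + 9 + 16 + 4 + 5 + 2 = 42
Number of machines = 4
Ideal balanced load = 42 / 4 = 10.5

10.5


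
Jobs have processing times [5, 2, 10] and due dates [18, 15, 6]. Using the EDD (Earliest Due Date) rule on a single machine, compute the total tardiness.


Sort by due date (EDD order): [(10, 6), (2, 15), (5, 18)]
Compute completion times and tardiness:
  Job 1: p=10, d=6, C=10, tardiness=max(0,10-6)=4
  Job 2: p=2, d=15, C=12, tardiness=max(0,12-15)=0
  Job 3: p=5, d=18, C=17, tardiness=max(0,17-18)=0
Total tardiness = 4

4


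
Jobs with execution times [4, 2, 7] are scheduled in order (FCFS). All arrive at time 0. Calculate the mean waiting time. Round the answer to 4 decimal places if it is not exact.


FCFS order (as given): [4, 2, 7]
Waiting times:
  Job 1: wait = 0
  Job 2: wait = 4
  Job 3: wait = 6
Sum of waiting times = 10
Average waiting time = 10/3 = 3.3333

3.3333


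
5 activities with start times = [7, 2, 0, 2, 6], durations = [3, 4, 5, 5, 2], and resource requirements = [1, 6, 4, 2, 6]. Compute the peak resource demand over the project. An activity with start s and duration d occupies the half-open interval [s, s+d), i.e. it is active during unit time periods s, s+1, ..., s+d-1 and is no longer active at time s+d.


Each activity i is active on [start_i, start_i + duration_i).
Compute total resource usage per time slot:
  t=0: active resources = [4], total = 4
  t=1: active resources = [4], total = 4
  t=2: active resources = [6, 4, 2], total = 12
  t=3: active resources = [6, 4, 2], total = 12
  t=4: active resources = [6, 4, 2], total = 12
  t=5: active resources = [6, 2], total = 8
  t=6: active resources = [2, 6], total = 8
  t=7: active resources = [1, 6], total = 7
  t=8: active resources = [1], total = 1
  t=9: active resources = [1], total = 1
Peak resource demand = 12

12


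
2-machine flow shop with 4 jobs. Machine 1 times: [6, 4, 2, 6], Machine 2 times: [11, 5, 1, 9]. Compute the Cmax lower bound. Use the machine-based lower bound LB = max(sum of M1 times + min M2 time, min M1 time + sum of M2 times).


LB1 = sum(M1 times) + min(M2 times) = 18 + 1 = 19
LB2 = min(M1 times) + sum(M2 times) = 2 + 26 = 28
Lower bound = max(LB1, LB2) = max(19, 28) = 28

28


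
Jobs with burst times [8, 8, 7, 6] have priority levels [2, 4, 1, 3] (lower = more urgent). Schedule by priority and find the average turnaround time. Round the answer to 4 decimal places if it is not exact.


Sort by priority (ascending = highest first):
Order: [(1, 7), (2, 8), (3, 6), (4, 8)]
Completion times:
  Priority 1, burst=7, C=7
  Priority 2, burst=8, C=15
  Priority 3, burst=6, C=21
  Priority 4, burst=8, C=29
Average turnaround = 72/4 = 18.0

18.0


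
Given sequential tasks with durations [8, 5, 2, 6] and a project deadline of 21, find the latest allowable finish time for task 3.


LF(activity 3) = deadline - sum of successor durations
Successors: activities 4 through 4 with durations [6]
Sum of successor durations = 6
LF = 21 - 6 = 15

15


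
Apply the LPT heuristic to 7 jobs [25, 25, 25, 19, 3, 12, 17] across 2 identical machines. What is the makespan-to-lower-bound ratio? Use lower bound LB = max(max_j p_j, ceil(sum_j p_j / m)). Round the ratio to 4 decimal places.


LPT order: [25, 25, 25, 19, 17, 12, 3]
Machine loads after assignment: [62, 64]
LPT makespan = 64
Lower bound = max(max_job, ceil(total/2)) = max(25, 63) = 63
Ratio = 64 / 63 = 1.0159

1.0159


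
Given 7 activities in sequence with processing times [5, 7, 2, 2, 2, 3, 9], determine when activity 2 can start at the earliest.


Activity 2 starts after activities 1 through 1 complete.
Predecessor durations: [5]
ES = 5 = 5

5


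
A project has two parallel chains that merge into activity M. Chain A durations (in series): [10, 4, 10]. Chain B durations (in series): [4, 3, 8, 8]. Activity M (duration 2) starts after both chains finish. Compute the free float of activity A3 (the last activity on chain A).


ES(A3) = sum of predecessors on chain A = 14
EF(A3) = ES + duration = 14 + 10 = 24
Successor of A3 is M. ES(M) = max(sum(A), sum(B)) = max(24, 23) = 24
Free float = ES(successor) - EF(current) = 24 - 24 = 0

0


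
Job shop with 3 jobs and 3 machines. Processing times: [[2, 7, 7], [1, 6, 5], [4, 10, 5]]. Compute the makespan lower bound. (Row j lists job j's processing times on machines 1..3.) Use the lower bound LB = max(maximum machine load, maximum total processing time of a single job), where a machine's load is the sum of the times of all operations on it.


Machine loads:
  Machine 1: 2 + 1 + 4 = 7
  Machine 2: 7 + 6 + 10 = 23
  Machine 3: 7 + 5 + 5 = 17
Max machine load = 23
Job totals:
  Job 1: 16
  Job 2: 12
  Job 3: 19
Max job total = 19
Lower bound = max(23, 19) = 23

23


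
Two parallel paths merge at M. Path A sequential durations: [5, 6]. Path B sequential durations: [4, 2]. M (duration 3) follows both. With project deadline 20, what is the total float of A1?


Forward pass: ES(A1) = sum of predecessors on chain A = 0
EF = ES + duration = 0 + 5 = 5
Backward pass: LF(M) = deadline = 20; LS(M) = 20 - 3 = 17
LF(A1) = LS(M) - sum(successors on chain A) = 17 - 6 = 11
LS = LF - duration = 11 - 5 = 6
Total float = LS - ES = 6 - 0 = 6

6


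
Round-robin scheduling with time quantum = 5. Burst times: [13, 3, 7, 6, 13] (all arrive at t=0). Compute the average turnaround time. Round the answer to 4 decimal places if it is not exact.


Time quantum = 5
Execution trace:
  J1 runs 5 units, time = 5
  J2 runs 3 units, time = 8
  J3 runs 5 units, time = 13
  J4 runs 5 units, time = 18
  J5 runs 5 units, time = 23
  J1 runs 5 units, time = 28
  J3 runs 2 units, time = 30
  J4 runs 1 units, time = 31
  J5 runs 5 units, time = 36
  J1 runs 3 units, time = 39
  J5 runs 3 units, time = 42
Finish times: [39, 8, 30, 31, 42]
Average turnaround = 150/5 = 30.0

30.0


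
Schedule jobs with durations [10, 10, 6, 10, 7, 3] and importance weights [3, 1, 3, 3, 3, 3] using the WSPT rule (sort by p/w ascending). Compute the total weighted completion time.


Compute p/w ratios and sort ascending (WSPT): [(3, 3), (6, 3), (7, 3), (10, 3), (10, 3), (10, 1)]
Compute weighted completion times:
  Job (p=3,w=3): C=3, w*C=3*3=9
  Job (p=6,w=3): C=9, w*C=3*9=27
  Job (p=7,w=3): C=16, w*C=3*16=48
  Job (p=10,w=3): C=26, w*C=3*26=78
  Job (p=10,w=3): C=36, w*C=3*36=108
  Job (p=10,w=1): C=46, w*C=1*46=46
Total weighted completion time = 316

316


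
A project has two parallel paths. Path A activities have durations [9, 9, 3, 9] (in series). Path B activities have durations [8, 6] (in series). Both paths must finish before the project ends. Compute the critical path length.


Path A total = 9 + 9 + 3 + 9 = 30
Path B total = 8 + 6 = 14
Critical path = longest path = max(30, 14) = 30

30


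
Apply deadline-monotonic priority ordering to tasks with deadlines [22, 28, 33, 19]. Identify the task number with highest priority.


Sort tasks by relative deadline (ascending):
  Task 4: deadline = 19
  Task 1: deadline = 22
  Task 2: deadline = 28
  Task 3: deadline = 33
Priority order (highest first): [4, 1, 2, 3]
Highest priority task = 4

4


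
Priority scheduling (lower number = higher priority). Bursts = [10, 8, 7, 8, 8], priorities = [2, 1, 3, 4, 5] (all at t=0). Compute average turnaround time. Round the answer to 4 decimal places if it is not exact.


Sort by priority (ascending = highest first):
Order: [(1, 8), (2, 10), (3, 7), (4, 8), (5, 8)]
Completion times:
  Priority 1, burst=8, C=8
  Priority 2, burst=10, C=18
  Priority 3, burst=7, C=25
  Priority 4, burst=8, C=33
  Priority 5, burst=8, C=41
Average turnaround = 125/5 = 25.0

25.0


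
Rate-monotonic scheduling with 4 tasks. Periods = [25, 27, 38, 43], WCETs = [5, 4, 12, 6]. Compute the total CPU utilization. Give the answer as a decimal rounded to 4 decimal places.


Compute individual utilizations (exact fractions):
  Task 1: C/T = 5/25 = 1/5 (approx. 0.2)
  Task 2: C/T = 4/27 (approx. 0.1481)
  Task 3: C/T = 12/38 = 6/19 (approx. 0.3158)
  Task 4: C/T = 6/43 (approx. 0.1395)
Total utilization U = 1/5 + 4/27 + 6/19 + 6/43 = 88619/110295
Rounded to 4 decimal places: U = 0.8035
RM (Liu & Layland) bound for 4 tasks = 0.756828; compare with U = 88619/110295 (approx. 0.803473)
bound < U <= 1, so the RM sufficient condition is not met (inconclusive; an exact test such as response-time analysis is needed).

0.8035


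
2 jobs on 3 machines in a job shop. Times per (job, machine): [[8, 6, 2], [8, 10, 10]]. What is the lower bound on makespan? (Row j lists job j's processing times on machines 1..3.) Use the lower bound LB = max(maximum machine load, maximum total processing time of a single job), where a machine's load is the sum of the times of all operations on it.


Machine loads:
  Machine 1: 8 + 8 = 16
  Machine 2: 6 + 10 = 16
  Machine 3: 2 + 10 = 12
Max machine load = 16
Job totals:
  Job 1: 16
  Job 2: 28
Max job total = 28
Lower bound = max(16, 28) = 28

28


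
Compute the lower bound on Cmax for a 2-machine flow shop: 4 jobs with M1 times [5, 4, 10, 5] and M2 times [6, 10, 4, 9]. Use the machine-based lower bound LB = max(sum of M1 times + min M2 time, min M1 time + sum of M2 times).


LB1 = sum(M1 times) + min(M2 times) = 24 + 4 = 28
LB2 = min(M1 times) + sum(M2 times) = 4 + 29 = 33
Lower bound = max(LB1, LB2) = max(28, 33) = 33

33


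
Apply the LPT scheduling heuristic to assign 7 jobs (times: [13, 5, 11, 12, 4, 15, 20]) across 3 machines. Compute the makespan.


Sort jobs in decreasing order (LPT): [20, 15, 13, 12, 11, 5, 4]
Assign each job to the least loaded machine:
  Machine 1: jobs [20, 5, 4], load = 29
  Machine 2: jobs [15, 11], load = 26
  Machine 3: jobs [13, 12], load = 25
Makespan = max load = 29

29


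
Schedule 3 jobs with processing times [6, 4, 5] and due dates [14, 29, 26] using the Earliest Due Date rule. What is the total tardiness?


Sort by due date (EDD order): [(6, 14), (5, 26), (4, 29)]
Compute completion times and tardiness:
  Job 1: p=6, d=14, C=6, tardiness=max(0,6-14)=0
  Job 2: p=5, d=26, C=11, tardiness=max(0,11-26)=0
  Job 3: p=4, d=29, C=15, tardiness=max(0,15-29)=0
Total tardiness = 0

0


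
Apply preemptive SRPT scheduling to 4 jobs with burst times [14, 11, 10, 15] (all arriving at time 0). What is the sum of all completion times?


Since all jobs arrive at t=0, SRPT equals SPT ordering.
SPT order: [10, 11, 14, 15]
Completion times:
  Job 1: p=10, C=10
  Job 2: p=11, C=21
  Job 3: p=14, C=35
  Job 4: p=15, C=50
Total completion time = 10 + 21 + 35 + 50 = 116

116


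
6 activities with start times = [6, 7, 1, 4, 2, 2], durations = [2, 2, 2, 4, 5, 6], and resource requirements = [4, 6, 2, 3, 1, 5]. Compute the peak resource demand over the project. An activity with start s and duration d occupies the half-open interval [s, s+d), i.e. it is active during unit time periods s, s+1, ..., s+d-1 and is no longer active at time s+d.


Each activity i is active on [start_i, start_i + duration_i).
Compute total resource usage per time slot:
  t=0: active resources = [], total = 0
  t=1: active resources = [2], total = 2
  t=2: active resources = [2, 1, 5], total = 8
  t=3: active resources = [1, 5], total = 6
  t=4: active resources = [3, 1, 5], total = 9
  t=5: active resources = [3, 1, 5], total = 9
  t=6: active resources = [4, 3, 1, 5], total = 13
  t=7: active resources = [4, 6, 3, 5], total = 18
  t=8: active resources = [6], total = 6
Peak resource demand = 18

18


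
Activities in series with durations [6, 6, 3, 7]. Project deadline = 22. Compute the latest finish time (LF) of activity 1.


LF(activity 1) = deadline - sum of successor durations
Successors: activities 2 through 4 with durations [6, 3, 7]
Sum of successor durations = 16
LF = 22 - 16 = 6

6


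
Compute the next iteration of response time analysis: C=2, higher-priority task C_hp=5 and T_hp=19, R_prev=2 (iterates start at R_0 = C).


R_next = C + ceil(R_prev / T_hp) * C_hp
ceil(2 / 19) = ceil(0.1053) = 1
Interference = 1 * 5 = 5
R_next = 2 + 5 = 7

7


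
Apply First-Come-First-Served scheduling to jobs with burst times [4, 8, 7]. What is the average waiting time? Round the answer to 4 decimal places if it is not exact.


FCFS order (as given): [4, 8, 7]
Waiting times:
  Job 1: wait = 0
  Job 2: wait = 4
  Job 3: wait = 12
Sum of waiting times = 16
Average waiting time = 16/3 = 5.3333

5.3333


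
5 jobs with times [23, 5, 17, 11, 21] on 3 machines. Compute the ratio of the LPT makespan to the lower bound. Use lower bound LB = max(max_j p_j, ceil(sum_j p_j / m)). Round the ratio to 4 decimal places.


LPT order: [23, 21, 17, 11, 5]
Machine loads after assignment: [23, 26, 28]
LPT makespan = 28
Lower bound = max(max_job, ceil(total/3)) = max(23, 26) = 26
Ratio = 28 / 26 = 1.0769

1.0769


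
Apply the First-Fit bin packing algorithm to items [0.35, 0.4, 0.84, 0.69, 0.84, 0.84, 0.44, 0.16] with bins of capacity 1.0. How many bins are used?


Place items sequentially using First-Fit:
  Item 0.35 -> new Bin 1
  Item 0.4 -> Bin 1 (now 0.75)
  Item 0.84 -> new Bin 2
  Item 0.69 -> new Bin 3
  Item 0.84 -> new Bin 4
  Item 0.84 -> new Bin 5
  Item 0.44 -> new Bin 6
  Item 0.16 -> Bin 1 (now 0.91)
Total bins used = 6

6


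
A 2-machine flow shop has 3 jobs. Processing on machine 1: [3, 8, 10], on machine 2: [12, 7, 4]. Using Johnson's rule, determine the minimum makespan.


Apply Johnson's rule:
  Group 1 (a <= b): [(1, 3, 12)]
  Group 2 (a > b): [(2, 8, 7), (3, 10, 4)]
Optimal job order: [1, 2, 3]
Schedule:
  Job 1: M1 done at 3, M2 done at 15
  Job 2: M1 done at 11, M2 done at 22
  Job 3: M1 done at 21, M2 done at 26
Makespan = 26

26


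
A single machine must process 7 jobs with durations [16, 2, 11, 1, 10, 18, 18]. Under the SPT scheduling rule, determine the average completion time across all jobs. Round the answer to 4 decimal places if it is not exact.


Sort jobs by processing time (SPT order): [1, 2, 10, 11, 16, 18, 18]
Compute completion times sequentially:
  Job 1: processing = 1, completes at 1
  Job 2: processing = 2, completes at 3
  Job 3: processing = 10, completes at 13
  Job 4: processing = 11, completes at 24
  Job 5: processing = 16, completes at 40
  Job 6: processing = 18, completes at 58
  Job 7: processing = 18, completes at 76
Sum of completion times = 215
Average completion time = 215/7 = 30.7143

30.7143


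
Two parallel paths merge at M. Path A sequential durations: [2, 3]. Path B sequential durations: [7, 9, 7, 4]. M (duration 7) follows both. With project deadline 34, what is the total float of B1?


Forward pass: ES(B1) = sum of predecessors on chain B = 0
EF = ES + duration = 0 + 7 = 7
Backward pass: LF(M) = deadline = 34; LS(M) = 34 - 7 = 27
LF(B1) = LS(M) - sum(successors on chain B) = 27 - 20 = 7
LS = LF - duration = 7 - 7 = 0
Total float = LS - ES = 0 - 0 = 0

0


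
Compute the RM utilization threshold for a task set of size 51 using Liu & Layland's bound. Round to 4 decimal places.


Compute 2^(1/51) = 1.0136839003
Subtract 1: 1.0136839003 - 1 = 0.0136839003
Multiply by n: 51 * 0.0136839003 = 0.6978789153
Round to 4 dp: 0.6979

0.6979


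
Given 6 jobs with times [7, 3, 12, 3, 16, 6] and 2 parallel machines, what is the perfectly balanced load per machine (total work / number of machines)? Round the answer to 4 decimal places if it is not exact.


Total processing time = 7 + 3 + 12 + 3 + 16 + 6 = 47
Number of machines = 2
Ideal balanced load = 47 / 2 = 23.5

23.5


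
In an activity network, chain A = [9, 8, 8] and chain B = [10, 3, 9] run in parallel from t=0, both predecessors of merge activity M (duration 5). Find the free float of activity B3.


ES(B3) = sum of predecessors on chain B = 13
EF(B3) = ES + duration = 13 + 9 = 22
Successor of B3 is M. ES(M) = max(sum(A), sum(B)) = max(25, 22) = 25
Free float = ES(successor) - EF(current) = 25 - 22 = 3

3


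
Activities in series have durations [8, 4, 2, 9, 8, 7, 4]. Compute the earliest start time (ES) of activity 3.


Activity 3 starts after activities 1 through 2 complete.
Predecessor durations: [8, 4]
ES = 8 + 4 = 12

12


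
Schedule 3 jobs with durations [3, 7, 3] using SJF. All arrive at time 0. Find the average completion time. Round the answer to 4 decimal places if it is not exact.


SJF order (ascending): [3, 3, 7]
Completion times:
  Job 1: burst=3, C=3
  Job 2: burst=3, C=6
  Job 3: burst=7, C=13
Average completion = 22/3 = 7.3333

7.3333


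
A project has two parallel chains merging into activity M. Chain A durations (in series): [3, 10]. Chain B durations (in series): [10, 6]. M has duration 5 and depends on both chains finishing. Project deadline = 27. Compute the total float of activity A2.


Forward pass: ES(A2) = sum of predecessors on chain A = 3
EF = ES + duration = 3 + 10 = 13
Backward pass: LF(M) = deadline = 27; LS(M) = 27 - 5 = 22
LF(A2) = LS(M) - sum(successors on chain A) = 22 - 0 = 22
LS = LF - duration = 22 - 10 = 12
Total float = LS - ES = 12 - 3 = 9

9


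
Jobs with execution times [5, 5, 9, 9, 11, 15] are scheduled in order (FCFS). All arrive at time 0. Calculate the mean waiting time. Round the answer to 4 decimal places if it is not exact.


FCFS order (as given): [5, 5, 9, 9, 11, 15]
Waiting times:
  Job 1: wait = 0
  Job 2: wait = 5
  Job 3: wait = 10
  Job 4: wait = 19
  Job 5: wait = 28
  Job 6: wait = 39
Sum of waiting times = 101
Average waiting time = 101/6 = 16.8333

16.8333


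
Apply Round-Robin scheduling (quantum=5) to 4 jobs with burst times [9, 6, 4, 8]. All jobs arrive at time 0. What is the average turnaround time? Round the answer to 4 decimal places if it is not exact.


Time quantum = 5
Execution trace:
  J1 runs 5 units, time = 5
  J2 runs 5 units, time = 10
  J3 runs 4 units, time = 14
  J4 runs 5 units, time = 19
  J1 runs 4 units, time = 23
  J2 runs 1 units, time = 24
  J4 runs 3 units, time = 27
Finish times: [23, 24, 14, 27]
Average turnaround = 88/4 = 22.0

22.0


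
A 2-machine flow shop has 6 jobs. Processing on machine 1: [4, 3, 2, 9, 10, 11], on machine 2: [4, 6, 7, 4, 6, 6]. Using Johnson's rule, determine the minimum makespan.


Apply Johnson's rule:
  Group 1 (a <= b): [(3, 2, 7), (2, 3, 6), (1, 4, 4)]
  Group 2 (a > b): [(5, 10, 6), (6, 11, 6), (4, 9, 4)]
Optimal job order: [3, 2, 1, 5, 6, 4]
Schedule:
  Job 3: M1 done at 2, M2 done at 9
  Job 2: M1 done at 5, M2 done at 15
  Job 1: M1 done at 9, M2 done at 19
  Job 5: M1 done at 19, M2 done at 25
  Job 6: M1 done at 30, M2 done at 36
  Job 4: M1 done at 39, M2 done at 43
Makespan = 43

43


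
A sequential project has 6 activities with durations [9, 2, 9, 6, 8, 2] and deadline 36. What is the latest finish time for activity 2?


LF(activity 2) = deadline - sum of successor durations
Successors: activities 3 through 6 with durations [9, 6, 8, 2]
Sum of successor durations = 25
LF = 36 - 25 = 11

11


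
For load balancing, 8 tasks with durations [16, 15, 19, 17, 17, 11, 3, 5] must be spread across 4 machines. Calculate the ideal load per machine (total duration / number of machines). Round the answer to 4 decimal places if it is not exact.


Total processing time = 16 + 15 + 19 + 17 + 17 + 11 + 3 + 5 = 103
Number of machines = 4
Ideal balanced load = 103 / 4 = 25.75

25.75


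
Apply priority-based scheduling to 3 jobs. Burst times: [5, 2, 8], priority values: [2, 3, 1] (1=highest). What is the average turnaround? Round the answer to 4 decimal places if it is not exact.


Sort by priority (ascending = highest first):
Order: [(1, 8), (2, 5), (3, 2)]
Completion times:
  Priority 1, burst=8, C=8
  Priority 2, burst=5, C=13
  Priority 3, burst=2, C=15
Average turnaround = 36/3 = 12.0

12.0


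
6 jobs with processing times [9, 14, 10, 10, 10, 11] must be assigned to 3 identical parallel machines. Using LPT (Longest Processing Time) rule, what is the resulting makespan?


Sort jobs in decreasing order (LPT): [14, 11, 10, 10, 10, 9]
Assign each job to the least loaded machine:
  Machine 1: jobs [14, 9], load = 23
  Machine 2: jobs [11, 10], load = 21
  Machine 3: jobs [10, 10], load = 20
Makespan = max load = 23

23


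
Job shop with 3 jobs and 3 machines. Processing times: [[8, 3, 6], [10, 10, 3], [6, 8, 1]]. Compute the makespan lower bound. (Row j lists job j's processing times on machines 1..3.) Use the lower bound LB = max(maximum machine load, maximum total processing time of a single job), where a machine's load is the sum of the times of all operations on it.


Machine loads:
  Machine 1: 8 + 10 + 6 = 24
  Machine 2: 3 + 10 + 8 = 21
  Machine 3: 6 + 3 + 1 = 10
Max machine load = 24
Job totals:
  Job 1: 17
  Job 2: 23
  Job 3: 15
Max job total = 23
Lower bound = max(24, 23) = 24

24


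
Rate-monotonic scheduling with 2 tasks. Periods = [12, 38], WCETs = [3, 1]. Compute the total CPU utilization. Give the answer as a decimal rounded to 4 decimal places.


Compute individual utilizations (exact fractions):
  Task 1: C/T = 3/12 = 1/4 (approx. 0.25)
  Task 2: C/T = 1/38 (approx. 0.0263)
Total utilization U = 1/4 + 1/38 = 21/76
Rounded to 4 decimal places: U = 0.2763
RM (Liu & Layland) bound for 2 tasks = 0.828427; compare with U = 21/76 (approx. 0.276316)
U <= bound, so schedulable by RM sufficient condition.

0.2763


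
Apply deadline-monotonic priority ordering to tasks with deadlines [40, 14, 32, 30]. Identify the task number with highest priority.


Sort tasks by relative deadline (ascending):
  Task 2: deadline = 14
  Task 4: deadline = 30
  Task 3: deadline = 32
  Task 1: deadline = 40
Priority order (highest first): [2, 4, 3, 1]
Highest priority task = 2

2


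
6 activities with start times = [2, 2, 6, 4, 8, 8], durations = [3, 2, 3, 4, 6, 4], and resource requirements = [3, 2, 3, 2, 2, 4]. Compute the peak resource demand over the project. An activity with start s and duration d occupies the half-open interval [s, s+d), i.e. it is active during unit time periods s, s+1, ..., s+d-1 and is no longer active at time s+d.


Each activity i is active on [start_i, start_i + duration_i).
Compute total resource usage per time slot:
  t=0: active resources = [], total = 0
  t=1: active resources = [], total = 0
  t=2: active resources = [3, 2], total = 5
  t=3: active resources = [3, 2], total = 5
  t=4: active resources = [3, 2], total = 5
  t=5: active resources = [2], total = 2
  t=6: active resources = [3, 2], total = 5
  t=7: active resources = [3, 2], total = 5
  t=8: active resources = [3, 2, 4], total = 9
  t=9: active resources = [2, 4], total = 6
  t=10: active resources = [2, 4], total = 6
  t=11: active resources = [2, 4], total = 6
  t=12: active resources = [2], total = 2
  t=13: active resources = [2], total = 2
Peak resource demand = 9

9


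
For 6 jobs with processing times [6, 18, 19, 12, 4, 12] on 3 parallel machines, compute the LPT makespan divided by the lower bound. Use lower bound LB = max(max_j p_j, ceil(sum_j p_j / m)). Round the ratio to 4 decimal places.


LPT order: [19, 18, 12, 12, 6, 4]
Machine loads after assignment: [23, 24, 24]
LPT makespan = 24
Lower bound = max(max_job, ceil(total/3)) = max(19, 24) = 24
Ratio = 24 / 24 = 1.0

1.0


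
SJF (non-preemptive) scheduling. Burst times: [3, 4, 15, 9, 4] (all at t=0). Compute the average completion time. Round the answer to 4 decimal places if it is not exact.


SJF order (ascending): [3, 4, 4, 9, 15]
Completion times:
  Job 1: burst=3, C=3
  Job 2: burst=4, C=7
  Job 3: burst=4, C=11
  Job 4: burst=9, C=20
  Job 5: burst=15, C=35
Average completion = 76/5 = 15.2

15.2


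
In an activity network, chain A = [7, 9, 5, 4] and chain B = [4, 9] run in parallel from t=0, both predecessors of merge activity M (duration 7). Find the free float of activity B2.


ES(B2) = sum of predecessors on chain B = 4
EF(B2) = ES + duration = 4 + 9 = 13
Successor of B2 is M. ES(M) = max(sum(A), sum(B)) = max(25, 13) = 25
Free float = ES(successor) - EF(current) = 25 - 13 = 12

12


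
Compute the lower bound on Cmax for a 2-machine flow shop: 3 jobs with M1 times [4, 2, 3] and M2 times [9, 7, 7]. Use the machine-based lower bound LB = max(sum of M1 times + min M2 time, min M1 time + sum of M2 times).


LB1 = sum(M1 times) + min(M2 times) = 9 + 7 = 16
LB2 = min(M1 times) + sum(M2 times) = 2 + 23 = 25
Lower bound = max(LB1, LB2) = max(16, 25) = 25

25


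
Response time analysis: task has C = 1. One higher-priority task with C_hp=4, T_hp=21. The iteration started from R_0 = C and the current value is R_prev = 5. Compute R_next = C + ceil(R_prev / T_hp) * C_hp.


R_next = C + ceil(R_prev / T_hp) * C_hp
ceil(5 / 21) = ceil(0.2381) = 1
Interference = 1 * 4 = 4
R_next = 1 + 4 = 5
R_next = R_prev, so the iteration has converged (response time = 5).

5


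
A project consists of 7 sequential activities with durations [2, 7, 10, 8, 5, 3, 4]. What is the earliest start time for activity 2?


Activity 2 starts after activities 1 through 1 complete.
Predecessor durations: [2]
ES = 2 = 2

2


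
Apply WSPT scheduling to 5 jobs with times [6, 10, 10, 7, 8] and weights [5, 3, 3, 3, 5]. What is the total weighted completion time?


Compute p/w ratios and sort ascending (WSPT): [(6, 5), (8, 5), (7, 3), (10, 3), (10, 3)]
Compute weighted completion times:
  Job (p=6,w=5): C=6, w*C=5*6=30
  Job (p=8,w=5): C=14, w*C=5*14=70
  Job (p=7,w=3): C=21, w*C=3*21=63
  Job (p=10,w=3): C=31, w*C=3*31=93
  Job (p=10,w=3): C=41, w*C=3*41=123
Total weighted completion time = 379

379


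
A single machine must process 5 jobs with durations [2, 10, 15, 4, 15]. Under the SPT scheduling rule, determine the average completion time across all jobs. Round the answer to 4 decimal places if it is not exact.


Sort jobs by processing time (SPT order): [2, 4, 10, 15, 15]
Compute completion times sequentially:
  Job 1: processing = 2, completes at 2
  Job 2: processing = 4, completes at 6
  Job 3: processing = 10, completes at 16
  Job 4: processing = 15, completes at 31
  Job 5: processing = 15, completes at 46
Sum of completion times = 101
Average completion time = 101/5 = 20.2

20.2


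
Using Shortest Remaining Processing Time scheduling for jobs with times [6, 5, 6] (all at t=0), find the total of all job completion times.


Since all jobs arrive at t=0, SRPT equals SPT ordering.
SPT order: [5, 6, 6]
Completion times:
  Job 1: p=5, C=5
  Job 2: p=6, C=11
  Job 3: p=6, C=17
Total completion time = 5 + 11 + 17 = 33

33


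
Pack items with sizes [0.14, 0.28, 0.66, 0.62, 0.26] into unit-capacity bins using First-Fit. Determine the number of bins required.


Place items sequentially using First-Fit:
  Item 0.14 -> new Bin 1
  Item 0.28 -> Bin 1 (now 0.42)
  Item 0.66 -> new Bin 2
  Item 0.62 -> new Bin 3
  Item 0.26 -> Bin 1 (now 0.68)
Total bins used = 3

3


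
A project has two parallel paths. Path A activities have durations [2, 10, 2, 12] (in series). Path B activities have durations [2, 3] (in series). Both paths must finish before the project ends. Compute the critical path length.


Path A total = 2 + 10 + 2 + 12 = 26
Path B total = 2 + 3 = 5
Critical path = longest path = max(26, 5) = 26

26


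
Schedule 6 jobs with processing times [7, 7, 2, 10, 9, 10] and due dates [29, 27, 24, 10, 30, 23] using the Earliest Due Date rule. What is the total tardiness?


Sort by due date (EDD order): [(10, 10), (10, 23), (2, 24), (7, 27), (7, 29), (9, 30)]
Compute completion times and tardiness:
  Job 1: p=10, d=10, C=10, tardiness=max(0,10-10)=0
  Job 2: p=10, d=23, C=20, tardiness=max(0,20-23)=0
  Job 3: p=2, d=24, C=22, tardiness=max(0,22-24)=0
  Job 4: p=7, d=27, C=29, tardiness=max(0,29-27)=2
  Job 5: p=7, d=29, C=36, tardiness=max(0,36-29)=7
  Job 6: p=9, d=30, C=45, tardiness=max(0,45-30)=15
Total tardiness = 24

24


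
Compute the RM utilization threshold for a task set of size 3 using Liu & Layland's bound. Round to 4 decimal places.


Compute 2^(1/3) = 1.2599210499
Subtract 1: 1.2599210499 - 1 = 0.2599210499
Multiply by n: 3 * 0.2599210499 = 0.7797631497
Round to 4 dp: 0.7798

0.7798


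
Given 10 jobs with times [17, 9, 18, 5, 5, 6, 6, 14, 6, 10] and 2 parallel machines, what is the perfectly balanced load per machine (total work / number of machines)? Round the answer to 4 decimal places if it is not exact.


Total processing time = 17 + 9 + 18 + 5 + 5 + 6 + 6 + 14 + 6 + 10 = 96
Number of machines = 2
Ideal balanced load = 96 / 2 = 48.0

48.0


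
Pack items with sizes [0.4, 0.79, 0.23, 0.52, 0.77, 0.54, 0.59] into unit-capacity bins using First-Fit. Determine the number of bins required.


Place items sequentially using First-Fit:
  Item 0.4 -> new Bin 1
  Item 0.79 -> new Bin 2
  Item 0.23 -> Bin 1 (now 0.63)
  Item 0.52 -> new Bin 3
  Item 0.77 -> new Bin 4
  Item 0.54 -> new Bin 5
  Item 0.59 -> new Bin 6
Total bins used = 6

6


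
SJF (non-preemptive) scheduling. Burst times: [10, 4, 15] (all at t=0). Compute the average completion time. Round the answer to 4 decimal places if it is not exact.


SJF order (ascending): [4, 10, 15]
Completion times:
  Job 1: burst=4, C=4
  Job 2: burst=10, C=14
  Job 3: burst=15, C=29
Average completion = 47/3 = 15.6667

15.6667


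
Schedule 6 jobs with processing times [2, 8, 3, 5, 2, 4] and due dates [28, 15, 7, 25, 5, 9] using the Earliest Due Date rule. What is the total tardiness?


Sort by due date (EDD order): [(2, 5), (3, 7), (4, 9), (8, 15), (5, 25), (2, 28)]
Compute completion times and tardiness:
  Job 1: p=2, d=5, C=2, tardiness=max(0,2-5)=0
  Job 2: p=3, d=7, C=5, tardiness=max(0,5-7)=0
  Job 3: p=4, d=9, C=9, tardiness=max(0,9-9)=0
  Job 4: p=8, d=15, C=17, tardiness=max(0,17-15)=2
  Job 5: p=5, d=25, C=22, tardiness=max(0,22-25)=0
  Job 6: p=2, d=28, C=24, tardiness=max(0,24-28)=0
Total tardiness = 2

2


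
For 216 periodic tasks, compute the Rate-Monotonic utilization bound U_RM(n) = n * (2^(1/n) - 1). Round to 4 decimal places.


Compute 2^(1/216) = 1.0032141691
Subtract 1: 1.0032141691 - 1 = 0.0032141691
Multiply by n: 216 * 0.0032141691 = 0.6942605256
Round to 4 dp: 0.6943

0.6943


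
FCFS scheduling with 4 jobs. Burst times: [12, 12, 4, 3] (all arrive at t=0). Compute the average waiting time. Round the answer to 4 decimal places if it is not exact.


FCFS order (as given): [12, 12, 4, 3]
Waiting times:
  Job 1: wait = 0
  Job 2: wait = 12
  Job 3: wait = 24
  Job 4: wait = 28
Sum of waiting times = 64
Average waiting time = 64/4 = 16.0

16.0


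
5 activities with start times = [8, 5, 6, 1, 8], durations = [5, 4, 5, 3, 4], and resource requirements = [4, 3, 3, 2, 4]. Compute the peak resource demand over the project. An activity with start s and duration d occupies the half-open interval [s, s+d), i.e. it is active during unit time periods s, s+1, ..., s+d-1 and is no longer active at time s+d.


Each activity i is active on [start_i, start_i + duration_i).
Compute total resource usage per time slot:
  t=0: active resources = [], total = 0
  t=1: active resources = [2], total = 2
  t=2: active resources = [2], total = 2
  t=3: active resources = [2], total = 2
  t=4: active resources = [], total = 0
  t=5: active resources = [3], total = 3
  t=6: active resources = [3, 3], total = 6
  t=7: active resources = [3, 3], total = 6
  t=8: active resources = [4, 3, 3, 4], total = 14
  t=9: active resources = [4, 3, 4], total = 11
  t=10: active resources = [4, 3, 4], total = 11
  t=11: active resources = [4, 4], total = 8
  t=12: active resources = [4], total = 4
Peak resource demand = 14

14


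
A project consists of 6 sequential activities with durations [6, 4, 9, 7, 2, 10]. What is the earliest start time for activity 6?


Activity 6 starts after activities 1 through 5 complete.
Predecessor durations: [6, 4, 9, 7, 2]
ES = 6 + 4 + 9 + 7 + 2 = 28

28


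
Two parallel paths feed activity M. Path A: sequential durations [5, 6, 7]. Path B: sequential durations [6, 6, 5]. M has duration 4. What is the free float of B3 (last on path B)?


ES(B3) = sum of predecessors on chain B = 12
EF(B3) = ES + duration = 12 + 5 = 17
Successor of B3 is M. ES(M) = max(sum(A), sum(B)) = max(18, 17) = 18
Free float = ES(successor) - EF(current) = 18 - 17 = 1

1


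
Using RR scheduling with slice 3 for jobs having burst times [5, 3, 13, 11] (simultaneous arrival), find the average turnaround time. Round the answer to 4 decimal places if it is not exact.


Time quantum = 3
Execution trace:
  J1 runs 3 units, time = 3
  J2 runs 3 units, time = 6
  J3 runs 3 units, time = 9
  J4 runs 3 units, time = 12
  J1 runs 2 units, time = 14
  J3 runs 3 units, time = 17
  J4 runs 3 units, time = 20
  J3 runs 3 units, time = 23
  J4 runs 3 units, time = 26
  J3 runs 3 units, time = 29
  J4 runs 2 units, time = 31
  J3 runs 1 units, time = 32
Finish times: [14, 6, 32, 31]
Average turnaround = 83/4 = 20.75

20.75


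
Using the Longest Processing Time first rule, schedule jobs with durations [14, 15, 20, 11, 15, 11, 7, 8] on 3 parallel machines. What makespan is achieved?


Sort jobs in decreasing order (LPT): [20, 15, 15, 14, 11, 11, 8, 7]
Assign each job to the least loaded machine:
  Machine 1: jobs [20, 11], load = 31
  Machine 2: jobs [15, 14, 7], load = 36
  Machine 3: jobs [15, 11, 8], load = 34
Makespan = max load = 36

36


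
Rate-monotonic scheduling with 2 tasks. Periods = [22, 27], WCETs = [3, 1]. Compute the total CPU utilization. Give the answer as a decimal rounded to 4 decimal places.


Compute individual utilizations (exact fractions):
  Task 1: C/T = 3/22 (approx. 0.1364)
  Task 2: C/T = 1/27 (approx. 0.037)
Total utilization U = 3/22 + 1/27 = 103/594
Rounded to 4 decimal places: U = 0.1734
RM (Liu & Layland) bound for 2 tasks = 0.828427; compare with U = 103/594 (approx. 0.173401)
U <= bound, so schedulable by RM sufficient condition.

0.1734


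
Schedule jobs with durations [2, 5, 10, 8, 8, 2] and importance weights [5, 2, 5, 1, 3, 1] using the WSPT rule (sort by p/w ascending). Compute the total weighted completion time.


Compute p/w ratios and sort ascending (WSPT): [(2, 5), (10, 5), (2, 1), (5, 2), (8, 3), (8, 1)]
Compute weighted completion times:
  Job (p=2,w=5): C=2, w*C=5*2=10
  Job (p=10,w=5): C=12, w*C=5*12=60
  Job (p=2,w=1): C=14, w*C=1*14=14
  Job (p=5,w=2): C=19, w*C=2*19=38
  Job (p=8,w=3): C=27, w*C=3*27=81
  Job (p=8,w=1): C=35, w*C=1*35=35
Total weighted completion time = 238

238


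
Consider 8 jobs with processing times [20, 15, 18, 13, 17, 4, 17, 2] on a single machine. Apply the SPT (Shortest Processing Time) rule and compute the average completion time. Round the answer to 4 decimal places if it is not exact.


Sort jobs by processing time (SPT order): [2, 4, 13, 15, 17, 17, 18, 20]
Compute completion times sequentially:
  Job 1: processing = 2, completes at 2
  Job 2: processing = 4, completes at 6
  Job 3: processing = 13, completes at 19
  Job 4: processing = 15, completes at 34
  Job 5: processing = 17, completes at 51
  Job 6: processing = 17, completes at 68
  Job 7: processing = 18, completes at 86
  Job 8: processing = 20, completes at 106
Sum of completion times = 372
Average completion time = 372/8 = 46.5

46.5


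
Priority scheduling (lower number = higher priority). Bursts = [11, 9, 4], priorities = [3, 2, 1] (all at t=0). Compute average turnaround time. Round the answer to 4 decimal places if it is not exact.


Sort by priority (ascending = highest first):
Order: [(1, 4), (2, 9), (3, 11)]
Completion times:
  Priority 1, burst=4, C=4
  Priority 2, burst=9, C=13
  Priority 3, burst=11, C=24
Average turnaround = 41/3 = 13.6667

13.6667


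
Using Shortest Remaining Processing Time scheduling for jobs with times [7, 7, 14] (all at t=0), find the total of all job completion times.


Since all jobs arrive at t=0, SRPT equals SPT ordering.
SPT order: [7, 7, 14]
Completion times:
  Job 1: p=7, C=7
  Job 2: p=7, C=14
  Job 3: p=14, C=28
Total completion time = 7 + 14 + 28 = 49

49


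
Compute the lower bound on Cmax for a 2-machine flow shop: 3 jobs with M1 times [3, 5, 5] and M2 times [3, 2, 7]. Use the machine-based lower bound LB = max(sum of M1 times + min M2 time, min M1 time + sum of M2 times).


LB1 = sum(M1 times) + min(M2 times) = 13 + 2 = 15
LB2 = min(M1 times) + sum(M2 times) = 3 + 12 = 15
Lower bound = max(LB1, LB2) = max(15, 15) = 15

15


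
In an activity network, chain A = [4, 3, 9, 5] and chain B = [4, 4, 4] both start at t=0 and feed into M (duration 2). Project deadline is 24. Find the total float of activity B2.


Forward pass: ES(B2) = sum of predecessors on chain B = 4
EF = ES + duration = 4 + 4 = 8
Backward pass: LF(M) = deadline = 24; LS(M) = 24 - 2 = 22
LF(B2) = LS(M) - sum(successors on chain B) = 22 - 4 = 18
LS = LF - duration = 18 - 4 = 14
Total float = LS - ES = 14 - 4 = 10

10


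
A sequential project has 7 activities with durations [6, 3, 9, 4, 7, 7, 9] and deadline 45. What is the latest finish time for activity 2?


LF(activity 2) = deadline - sum of successor durations
Successors: activities 3 through 7 with durations [9, 4, 7, 7, 9]
Sum of successor durations = 36
LF = 45 - 36 = 9

9


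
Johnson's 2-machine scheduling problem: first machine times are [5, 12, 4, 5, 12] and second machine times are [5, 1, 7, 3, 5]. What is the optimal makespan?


Apply Johnson's rule:
  Group 1 (a <= b): [(3, 4, 7), (1, 5, 5)]
  Group 2 (a > b): [(5, 12, 5), (4, 5, 3), (2, 12, 1)]
Optimal job order: [3, 1, 5, 4, 2]
Schedule:
  Job 3: M1 done at 4, M2 done at 11
  Job 1: M1 done at 9, M2 done at 16
  Job 5: M1 done at 21, M2 done at 26
  Job 4: M1 done at 26, M2 done at 29
  Job 2: M1 done at 38, M2 done at 39
Makespan = 39

39


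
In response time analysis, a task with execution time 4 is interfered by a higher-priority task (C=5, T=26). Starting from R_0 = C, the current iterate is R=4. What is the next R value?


R_next = C + ceil(R_prev / T_hp) * C_hp
ceil(4 / 26) = ceil(0.1538) = 1
Interference = 1 * 5 = 5
R_next = 4 + 5 = 9

9


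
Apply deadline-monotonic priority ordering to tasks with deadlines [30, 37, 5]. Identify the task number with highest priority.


Sort tasks by relative deadline (ascending):
  Task 3: deadline = 5
  Task 1: deadline = 30
  Task 2: deadline = 37
Priority order (highest first): [3, 1, 2]
Highest priority task = 3

3


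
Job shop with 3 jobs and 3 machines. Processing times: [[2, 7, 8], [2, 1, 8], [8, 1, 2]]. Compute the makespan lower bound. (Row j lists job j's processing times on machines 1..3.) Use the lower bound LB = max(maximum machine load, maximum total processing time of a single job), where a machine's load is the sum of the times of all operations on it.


Machine loads:
  Machine 1: 2 + 2 + 8 = 12
  Machine 2: 7 + 1 + 1 = 9
  Machine 3: 8 + 8 + 2 = 18
Max machine load = 18
Job totals:
  Job 1: 17
  Job 2: 11
  Job 3: 11
Max job total = 17
Lower bound = max(18, 17) = 18

18


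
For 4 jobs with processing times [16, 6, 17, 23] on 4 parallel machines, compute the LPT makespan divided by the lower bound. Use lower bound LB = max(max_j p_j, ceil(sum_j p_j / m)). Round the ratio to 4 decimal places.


LPT order: [23, 17, 16, 6]
Machine loads after assignment: [23, 17, 16, 6]
LPT makespan = 23
Lower bound = max(max_job, ceil(total/4)) = max(23, 16) = 23
Ratio = 23 / 23 = 1.0

1.0


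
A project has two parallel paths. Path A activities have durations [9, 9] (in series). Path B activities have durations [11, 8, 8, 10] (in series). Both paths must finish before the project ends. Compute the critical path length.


Path A total = 9 + 9 = 18
Path B total = 11 + 8 + 8 + 10 = 37
Critical path = longest path = max(18, 37) = 37

37
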